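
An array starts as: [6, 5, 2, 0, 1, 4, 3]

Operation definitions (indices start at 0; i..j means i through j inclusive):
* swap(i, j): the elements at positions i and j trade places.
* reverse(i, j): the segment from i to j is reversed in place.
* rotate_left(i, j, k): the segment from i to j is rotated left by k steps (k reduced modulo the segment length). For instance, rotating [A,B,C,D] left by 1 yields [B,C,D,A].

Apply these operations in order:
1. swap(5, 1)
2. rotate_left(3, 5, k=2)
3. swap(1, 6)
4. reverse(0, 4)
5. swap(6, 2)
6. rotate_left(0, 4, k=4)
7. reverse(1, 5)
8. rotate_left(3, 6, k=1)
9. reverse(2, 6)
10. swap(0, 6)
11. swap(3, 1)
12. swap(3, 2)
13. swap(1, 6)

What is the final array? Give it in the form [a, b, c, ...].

After 1 (swap(5, 1)): [6, 4, 2, 0, 1, 5, 3]
After 2 (rotate_left(3, 5, k=2)): [6, 4, 2, 5, 0, 1, 3]
After 3 (swap(1, 6)): [6, 3, 2, 5, 0, 1, 4]
After 4 (reverse(0, 4)): [0, 5, 2, 3, 6, 1, 4]
After 5 (swap(6, 2)): [0, 5, 4, 3, 6, 1, 2]
After 6 (rotate_left(0, 4, k=4)): [6, 0, 5, 4, 3, 1, 2]
After 7 (reverse(1, 5)): [6, 1, 3, 4, 5, 0, 2]
After 8 (rotate_left(3, 6, k=1)): [6, 1, 3, 5, 0, 2, 4]
After 9 (reverse(2, 6)): [6, 1, 4, 2, 0, 5, 3]
After 10 (swap(0, 6)): [3, 1, 4, 2, 0, 5, 6]
After 11 (swap(3, 1)): [3, 2, 4, 1, 0, 5, 6]
After 12 (swap(3, 2)): [3, 2, 1, 4, 0, 5, 6]
After 13 (swap(1, 6)): [3, 6, 1, 4, 0, 5, 2]

Answer: [3, 6, 1, 4, 0, 5, 2]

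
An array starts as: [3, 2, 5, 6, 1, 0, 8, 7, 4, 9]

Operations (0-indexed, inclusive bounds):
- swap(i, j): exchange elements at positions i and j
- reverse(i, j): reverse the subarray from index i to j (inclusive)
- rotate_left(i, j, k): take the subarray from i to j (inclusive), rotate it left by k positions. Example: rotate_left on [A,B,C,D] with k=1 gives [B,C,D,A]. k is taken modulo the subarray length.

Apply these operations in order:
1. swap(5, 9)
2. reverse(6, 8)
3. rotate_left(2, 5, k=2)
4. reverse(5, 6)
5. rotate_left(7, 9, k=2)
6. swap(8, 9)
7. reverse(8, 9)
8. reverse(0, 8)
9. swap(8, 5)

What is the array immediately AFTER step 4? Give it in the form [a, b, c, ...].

After 1 (swap(5, 9)): [3, 2, 5, 6, 1, 9, 8, 7, 4, 0]
After 2 (reverse(6, 8)): [3, 2, 5, 6, 1, 9, 4, 7, 8, 0]
After 3 (rotate_left(2, 5, k=2)): [3, 2, 1, 9, 5, 6, 4, 7, 8, 0]
After 4 (reverse(5, 6)): [3, 2, 1, 9, 5, 4, 6, 7, 8, 0]

Answer: [3, 2, 1, 9, 5, 4, 6, 7, 8, 0]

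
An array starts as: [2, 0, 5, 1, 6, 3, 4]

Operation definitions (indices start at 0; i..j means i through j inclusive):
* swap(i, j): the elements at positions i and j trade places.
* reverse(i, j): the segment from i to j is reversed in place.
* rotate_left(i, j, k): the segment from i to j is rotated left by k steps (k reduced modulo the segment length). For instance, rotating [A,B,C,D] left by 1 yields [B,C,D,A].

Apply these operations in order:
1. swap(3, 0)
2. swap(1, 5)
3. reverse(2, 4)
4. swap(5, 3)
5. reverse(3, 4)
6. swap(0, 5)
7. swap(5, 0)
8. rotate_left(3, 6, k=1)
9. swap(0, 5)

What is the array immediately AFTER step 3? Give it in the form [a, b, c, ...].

After 1 (swap(3, 0)): [1, 0, 5, 2, 6, 3, 4]
After 2 (swap(1, 5)): [1, 3, 5, 2, 6, 0, 4]
After 3 (reverse(2, 4)): [1, 3, 6, 2, 5, 0, 4]

Answer: [1, 3, 6, 2, 5, 0, 4]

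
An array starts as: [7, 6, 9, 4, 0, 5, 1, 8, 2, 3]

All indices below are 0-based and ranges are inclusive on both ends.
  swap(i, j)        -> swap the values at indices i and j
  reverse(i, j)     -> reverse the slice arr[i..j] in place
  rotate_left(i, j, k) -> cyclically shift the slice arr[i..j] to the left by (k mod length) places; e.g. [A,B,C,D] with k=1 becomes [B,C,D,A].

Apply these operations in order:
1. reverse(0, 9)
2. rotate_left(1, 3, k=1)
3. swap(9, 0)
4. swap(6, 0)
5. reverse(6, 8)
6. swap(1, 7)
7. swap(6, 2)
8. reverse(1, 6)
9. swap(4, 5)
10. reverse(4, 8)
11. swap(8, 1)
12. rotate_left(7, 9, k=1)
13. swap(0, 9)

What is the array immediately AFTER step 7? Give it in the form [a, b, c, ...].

After 1 (reverse(0, 9)): [3, 2, 8, 1, 5, 0, 4, 9, 6, 7]
After 2 (rotate_left(1, 3, k=1)): [3, 8, 1, 2, 5, 0, 4, 9, 6, 7]
After 3 (swap(9, 0)): [7, 8, 1, 2, 5, 0, 4, 9, 6, 3]
After 4 (swap(6, 0)): [4, 8, 1, 2, 5, 0, 7, 9, 6, 3]
After 5 (reverse(6, 8)): [4, 8, 1, 2, 5, 0, 6, 9, 7, 3]
After 6 (swap(1, 7)): [4, 9, 1, 2, 5, 0, 6, 8, 7, 3]
After 7 (swap(6, 2)): [4, 9, 6, 2, 5, 0, 1, 8, 7, 3]

Answer: [4, 9, 6, 2, 5, 0, 1, 8, 7, 3]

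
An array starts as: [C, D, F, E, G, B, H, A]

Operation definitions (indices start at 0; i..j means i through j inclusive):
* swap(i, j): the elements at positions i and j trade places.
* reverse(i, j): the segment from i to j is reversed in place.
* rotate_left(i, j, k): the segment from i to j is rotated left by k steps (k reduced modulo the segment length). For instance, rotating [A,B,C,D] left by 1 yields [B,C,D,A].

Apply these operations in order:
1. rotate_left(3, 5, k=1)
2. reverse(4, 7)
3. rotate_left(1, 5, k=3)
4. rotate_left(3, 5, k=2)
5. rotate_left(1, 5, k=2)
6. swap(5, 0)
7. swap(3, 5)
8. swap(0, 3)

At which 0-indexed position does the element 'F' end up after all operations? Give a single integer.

After 1 (rotate_left(3, 5, k=1)): [C, D, F, G, B, E, H, A]
After 2 (reverse(4, 7)): [C, D, F, G, A, H, E, B]
After 3 (rotate_left(1, 5, k=3)): [C, A, H, D, F, G, E, B]
After 4 (rotate_left(3, 5, k=2)): [C, A, H, G, D, F, E, B]
After 5 (rotate_left(1, 5, k=2)): [C, G, D, F, A, H, E, B]
After 6 (swap(5, 0)): [H, G, D, F, A, C, E, B]
After 7 (swap(3, 5)): [H, G, D, C, A, F, E, B]
After 8 (swap(0, 3)): [C, G, D, H, A, F, E, B]

Answer: 5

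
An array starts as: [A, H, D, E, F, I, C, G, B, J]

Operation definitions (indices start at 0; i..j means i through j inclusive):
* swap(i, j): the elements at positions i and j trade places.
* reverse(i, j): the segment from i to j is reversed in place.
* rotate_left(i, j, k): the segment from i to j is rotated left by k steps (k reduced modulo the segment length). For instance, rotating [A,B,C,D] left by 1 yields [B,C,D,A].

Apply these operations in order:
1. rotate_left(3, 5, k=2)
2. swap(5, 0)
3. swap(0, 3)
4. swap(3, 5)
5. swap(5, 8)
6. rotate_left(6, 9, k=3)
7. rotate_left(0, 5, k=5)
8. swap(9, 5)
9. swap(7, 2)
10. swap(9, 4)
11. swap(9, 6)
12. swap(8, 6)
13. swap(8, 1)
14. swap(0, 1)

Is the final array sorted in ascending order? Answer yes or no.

Answer: yes

Derivation:
After 1 (rotate_left(3, 5, k=2)): [A, H, D, I, E, F, C, G, B, J]
After 2 (swap(5, 0)): [F, H, D, I, E, A, C, G, B, J]
After 3 (swap(0, 3)): [I, H, D, F, E, A, C, G, B, J]
After 4 (swap(3, 5)): [I, H, D, A, E, F, C, G, B, J]
After 5 (swap(5, 8)): [I, H, D, A, E, B, C, G, F, J]
After 6 (rotate_left(6, 9, k=3)): [I, H, D, A, E, B, J, C, G, F]
After 7 (rotate_left(0, 5, k=5)): [B, I, H, D, A, E, J, C, G, F]
After 8 (swap(9, 5)): [B, I, H, D, A, F, J, C, G, E]
After 9 (swap(7, 2)): [B, I, C, D, A, F, J, H, G, E]
After 10 (swap(9, 4)): [B, I, C, D, E, F, J, H, G, A]
After 11 (swap(9, 6)): [B, I, C, D, E, F, A, H, G, J]
After 12 (swap(8, 6)): [B, I, C, D, E, F, G, H, A, J]
After 13 (swap(8, 1)): [B, A, C, D, E, F, G, H, I, J]
After 14 (swap(0, 1)): [A, B, C, D, E, F, G, H, I, J]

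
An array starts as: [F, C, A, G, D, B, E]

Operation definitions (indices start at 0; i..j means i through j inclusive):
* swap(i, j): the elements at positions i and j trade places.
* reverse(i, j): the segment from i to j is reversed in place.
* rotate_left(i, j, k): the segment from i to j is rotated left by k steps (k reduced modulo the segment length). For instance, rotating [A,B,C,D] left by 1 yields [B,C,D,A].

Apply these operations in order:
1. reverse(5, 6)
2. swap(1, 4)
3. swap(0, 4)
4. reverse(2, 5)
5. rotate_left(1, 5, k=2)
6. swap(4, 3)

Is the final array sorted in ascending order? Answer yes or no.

After 1 (reverse(5, 6)): [F, C, A, G, D, E, B]
After 2 (swap(1, 4)): [F, D, A, G, C, E, B]
After 3 (swap(0, 4)): [C, D, A, G, F, E, B]
After 4 (reverse(2, 5)): [C, D, E, F, G, A, B]
After 5 (rotate_left(1, 5, k=2)): [C, F, G, A, D, E, B]
After 6 (swap(4, 3)): [C, F, G, D, A, E, B]

Answer: no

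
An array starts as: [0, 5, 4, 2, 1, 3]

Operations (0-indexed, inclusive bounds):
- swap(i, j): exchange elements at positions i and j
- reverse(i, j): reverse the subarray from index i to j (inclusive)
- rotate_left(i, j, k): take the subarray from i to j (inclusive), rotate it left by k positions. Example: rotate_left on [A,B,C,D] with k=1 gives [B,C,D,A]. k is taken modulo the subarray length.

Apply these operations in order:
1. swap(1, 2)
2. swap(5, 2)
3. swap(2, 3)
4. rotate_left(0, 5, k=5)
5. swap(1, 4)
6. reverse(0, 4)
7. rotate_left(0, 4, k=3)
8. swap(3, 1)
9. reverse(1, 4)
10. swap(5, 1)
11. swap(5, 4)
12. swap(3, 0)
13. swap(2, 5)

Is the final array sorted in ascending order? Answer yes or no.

After 1 (swap(1, 2)): [0, 4, 5, 2, 1, 3]
After 2 (swap(5, 2)): [0, 4, 3, 2, 1, 5]
After 3 (swap(2, 3)): [0, 4, 2, 3, 1, 5]
After 4 (rotate_left(0, 5, k=5)): [5, 0, 4, 2, 3, 1]
After 5 (swap(1, 4)): [5, 3, 4, 2, 0, 1]
After 6 (reverse(0, 4)): [0, 2, 4, 3, 5, 1]
After 7 (rotate_left(0, 4, k=3)): [3, 5, 0, 2, 4, 1]
After 8 (swap(3, 1)): [3, 2, 0, 5, 4, 1]
After 9 (reverse(1, 4)): [3, 4, 5, 0, 2, 1]
After 10 (swap(5, 1)): [3, 1, 5, 0, 2, 4]
After 11 (swap(5, 4)): [3, 1, 5, 0, 4, 2]
After 12 (swap(3, 0)): [0, 1, 5, 3, 4, 2]
After 13 (swap(2, 5)): [0, 1, 2, 3, 4, 5]

Answer: yes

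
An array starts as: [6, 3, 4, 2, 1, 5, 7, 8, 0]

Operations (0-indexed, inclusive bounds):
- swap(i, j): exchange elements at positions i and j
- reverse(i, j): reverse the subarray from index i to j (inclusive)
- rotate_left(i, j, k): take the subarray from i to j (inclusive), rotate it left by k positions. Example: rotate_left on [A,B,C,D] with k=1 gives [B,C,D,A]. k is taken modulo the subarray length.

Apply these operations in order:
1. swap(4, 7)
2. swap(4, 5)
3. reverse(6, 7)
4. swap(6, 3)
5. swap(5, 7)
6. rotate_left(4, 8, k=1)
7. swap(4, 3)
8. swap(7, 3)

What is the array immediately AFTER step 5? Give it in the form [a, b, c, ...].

Answer: [6, 3, 4, 1, 5, 7, 2, 8, 0]

Derivation:
After 1 (swap(4, 7)): [6, 3, 4, 2, 8, 5, 7, 1, 0]
After 2 (swap(4, 5)): [6, 3, 4, 2, 5, 8, 7, 1, 0]
After 3 (reverse(6, 7)): [6, 3, 4, 2, 5, 8, 1, 7, 0]
After 4 (swap(6, 3)): [6, 3, 4, 1, 5, 8, 2, 7, 0]
After 5 (swap(5, 7)): [6, 3, 4, 1, 5, 7, 2, 8, 0]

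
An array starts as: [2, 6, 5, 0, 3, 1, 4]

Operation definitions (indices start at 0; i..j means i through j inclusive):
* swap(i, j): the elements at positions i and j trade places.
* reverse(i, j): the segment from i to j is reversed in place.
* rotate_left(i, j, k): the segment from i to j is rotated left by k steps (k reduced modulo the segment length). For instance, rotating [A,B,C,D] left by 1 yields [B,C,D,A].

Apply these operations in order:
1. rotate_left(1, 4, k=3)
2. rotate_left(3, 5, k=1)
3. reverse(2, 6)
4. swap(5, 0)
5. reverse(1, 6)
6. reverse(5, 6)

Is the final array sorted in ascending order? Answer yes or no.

Answer: no

Derivation:
After 1 (rotate_left(1, 4, k=3)): [2, 3, 6, 5, 0, 1, 4]
After 2 (rotate_left(3, 5, k=1)): [2, 3, 6, 0, 1, 5, 4]
After 3 (reverse(2, 6)): [2, 3, 4, 5, 1, 0, 6]
After 4 (swap(5, 0)): [0, 3, 4, 5, 1, 2, 6]
After 5 (reverse(1, 6)): [0, 6, 2, 1, 5, 4, 3]
After 6 (reverse(5, 6)): [0, 6, 2, 1, 5, 3, 4]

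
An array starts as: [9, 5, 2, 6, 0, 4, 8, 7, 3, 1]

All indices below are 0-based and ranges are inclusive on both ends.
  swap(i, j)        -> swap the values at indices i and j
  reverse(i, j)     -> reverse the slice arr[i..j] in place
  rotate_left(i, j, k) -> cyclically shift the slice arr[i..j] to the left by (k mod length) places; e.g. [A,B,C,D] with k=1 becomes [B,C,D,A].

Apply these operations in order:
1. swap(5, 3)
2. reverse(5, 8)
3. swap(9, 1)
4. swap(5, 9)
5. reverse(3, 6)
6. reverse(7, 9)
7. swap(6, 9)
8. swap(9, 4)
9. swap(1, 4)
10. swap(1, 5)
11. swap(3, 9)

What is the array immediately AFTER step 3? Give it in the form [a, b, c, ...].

Answer: [9, 1, 2, 4, 0, 3, 7, 8, 6, 5]

Derivation:
After 1 (swap(5, 3)): [9, 5, 2, 4, 0, 6, 8, 7, 3, 1]
After 2 (reverse(5, 8)): [9, 5, 2, 4, 0, 3, 7, 8, 6, 1]
After 3 (swap(9, 1)): [9, 1, 2, 4, 0, 3, 7, 8, 6, 5]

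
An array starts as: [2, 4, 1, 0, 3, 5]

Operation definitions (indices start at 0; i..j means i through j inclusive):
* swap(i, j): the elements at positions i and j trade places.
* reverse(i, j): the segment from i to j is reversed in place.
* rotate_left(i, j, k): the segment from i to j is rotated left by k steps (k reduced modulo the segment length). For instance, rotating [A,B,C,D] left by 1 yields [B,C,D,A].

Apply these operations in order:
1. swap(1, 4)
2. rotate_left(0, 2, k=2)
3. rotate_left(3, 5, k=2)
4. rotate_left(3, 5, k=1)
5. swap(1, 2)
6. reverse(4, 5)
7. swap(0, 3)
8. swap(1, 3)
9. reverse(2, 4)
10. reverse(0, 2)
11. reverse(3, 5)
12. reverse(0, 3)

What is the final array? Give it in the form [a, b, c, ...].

After 1 (swap(1, 4)): [2, 3, 1, 0, 4, 5]
After 2 (rotate_left(0, 2, k=2)): [1, 2, 3, 0, 4, 5]
After 3 (rotate_left(3, 5, k=2)): [1, 2, 3, 5, 0, 4]
After 4 (rotate_left(3, 5, k=1)): [1, 2, 3, 0, 4, 5]
After 5 (swap(1, 2)): [1, 3, 2, 0, 4, 5]
After 6 (reverse(4, 5)): [1, 3, 2, 0, 5, 4]
After 7 (swap(0, 3)): [0, 3, 2, 1, 5, 4]
After 8 (swap(1, 3)): [0, 1, 2, 3, 5, 4]
After 9 (reverse(2, 4)): [0, 1, 5, 3, 2, 4]
After 10 (reverse(0, 2)): [5, 1, 0, 3, 2, 4]
After 11 (reverse(3, 5)): [5, 1, 0, 4, 2, 3]
After 12 (reverse(0, 3)): [4, 0, 1, 5, 2, 3]

Answer: [4, 0, 1, 5, 2, 3]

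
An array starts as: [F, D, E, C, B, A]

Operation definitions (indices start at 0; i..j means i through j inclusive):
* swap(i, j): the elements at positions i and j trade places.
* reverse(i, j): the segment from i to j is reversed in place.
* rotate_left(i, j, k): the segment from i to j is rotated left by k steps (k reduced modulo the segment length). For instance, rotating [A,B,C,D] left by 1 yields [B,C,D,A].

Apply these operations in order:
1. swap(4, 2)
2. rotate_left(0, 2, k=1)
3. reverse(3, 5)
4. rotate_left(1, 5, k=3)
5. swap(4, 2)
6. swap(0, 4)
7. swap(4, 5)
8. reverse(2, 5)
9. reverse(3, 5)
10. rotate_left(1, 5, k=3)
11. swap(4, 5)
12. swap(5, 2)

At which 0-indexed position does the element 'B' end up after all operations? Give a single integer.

After 1 (swap(4, 2)): [F, D, B, C, E, A]
After 2 (rotate_left(0, 2, k=1)): [D, B, F, C, E, A]
After 3 (reverse(3, 5)): [D, B, F, A, E, C]
After 4 (rotate_left(1, 5, k=3)): [D, E, C, B, F, A]
After 5 (swap(4, 2)): [D, E, F, B, C, A]
After 6 (swap(0, 4)): [C, E, F, B, D, A]
After 7 (swap(4, 5)): [C, E, F, B, A, D]
After 8 (reverse(2, 5)): [C, E, D, A, B, F]
After 9 (reverse(3, 5)): [C, E, D, F, B, A]
After 10 (rotate_left(1, 5, k=3)): [C, B, A, E, D, F]
After 11 (swap(4, 5)): [C, B, A, E, F, D]
After 12 (swap(5, 2)): [C, B, D, E, F, A]

Answer: 1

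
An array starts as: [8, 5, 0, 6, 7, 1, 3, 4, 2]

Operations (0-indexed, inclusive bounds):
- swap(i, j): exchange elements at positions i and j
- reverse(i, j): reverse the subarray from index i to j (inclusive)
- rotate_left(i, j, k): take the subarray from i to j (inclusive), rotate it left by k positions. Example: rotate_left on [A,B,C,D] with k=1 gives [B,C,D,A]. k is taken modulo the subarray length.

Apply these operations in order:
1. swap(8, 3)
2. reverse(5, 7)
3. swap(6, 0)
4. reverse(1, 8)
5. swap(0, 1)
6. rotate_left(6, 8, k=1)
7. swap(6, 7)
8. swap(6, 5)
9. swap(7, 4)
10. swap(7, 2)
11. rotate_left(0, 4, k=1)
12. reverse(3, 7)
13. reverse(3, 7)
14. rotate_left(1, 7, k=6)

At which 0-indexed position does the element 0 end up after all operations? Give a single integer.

After 1 (swap(8, 3)): [8, 5, 0, 2, 7, 1, 3, 4, 6]
After 2 (reverse(5, 7)): [8, 5, 0, 2, 7, 4, 3, 1, 6]
After 3 (swap(6, 0)): [3, 5, 0, 2, 7, 4, 8, 1, 6]
After 4 (reverse(1, 8)): [3, 6, 1, 8, 4, 7, 2, 0, 5]
After 5 (swap(0, 1)): [6, 3, 1, 8, 4, 7, 2, 0, 5]
After 6 (rotate_left(6, 8, k=1)): [6, 3, 1, 8, 4, 7, 0, 5, 2]
After 7 (swap(6, 7)): [6, 3, 1, 8, 4, 7, 5, 0, 2]
After 8 (swap(6, 5)): [6, 3, 1, 8, 4, 5, 7, 0, 2]
After 9 (swap(7, 4)): [6, 3, 1, 8, 0, 5, 7, 4, 2]
After 10 (swap(7, 2)): [6, 3, 4, 8, 0, 5, 7, 1, 2]
After 11 (rotate_left(0, 4, k=1)): [3, 4, 8, 0, 6, 5, 7, 1, 2]
After 12 (reverse(3, 7)): [3, 4, 8, 1, 7, 5, 6, 0, 2]
After 13 (reverse(3, 7)): [3, 4, 8, 0, 6, 5, 7, 1, 2]
After 14 (rotate_left(1, 7, k=6)): [3, 1, 4, 8, 0, 6, 5, 7, 2]

Answer: 4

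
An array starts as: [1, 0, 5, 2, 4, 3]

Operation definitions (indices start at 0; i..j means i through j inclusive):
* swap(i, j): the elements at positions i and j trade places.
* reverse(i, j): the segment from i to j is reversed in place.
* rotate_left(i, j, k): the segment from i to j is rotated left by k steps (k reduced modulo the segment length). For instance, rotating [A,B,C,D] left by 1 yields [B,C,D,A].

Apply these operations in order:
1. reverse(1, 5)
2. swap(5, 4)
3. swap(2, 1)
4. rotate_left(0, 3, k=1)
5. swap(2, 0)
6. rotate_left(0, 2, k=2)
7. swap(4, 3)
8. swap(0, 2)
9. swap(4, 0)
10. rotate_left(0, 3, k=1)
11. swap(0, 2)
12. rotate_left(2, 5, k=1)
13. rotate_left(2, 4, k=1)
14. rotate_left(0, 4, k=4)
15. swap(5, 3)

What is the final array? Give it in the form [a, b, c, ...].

Answer: [1, 0, 4, 2, 5, 3]

Derivation:
After 1 (reverse(1, 5)): [1, 3, 4, 2, 5, 0]
After 2 (swap(5, 4)): [1, 3, 4, 2, 0, 5]
After 3 (swap(2, 1)): [1, 4, 3, 2, 0, 5]
After 4 (rotate_left(0, 3, k=1)): [4, 3, 2, 1, 0, 5]
After 5 (swap(2, 0)): [2, 3, 4, 1, 0, 5]
After 6 (rotate_left(0, 2, k=2)): [4, 2, 3, 1, 0, 5]
After 7 (swap(4, 3)): [4, 2, 3, 0, 1, 5]
After 8 (swap(0, 2)): [3, 2, 4, 0, 1, 5]
After 9 (swap(4, 0)): [1, 2, 4, 0, 3, 5]
After 10 (rotate_left(0, 3, k=1)): [2, 4, 0, 1, 3, 5]
After 11 (swap(0, 2)): [0, 4, 2, 1, 3, 5]
After 12 (rotate_left(2, 5, k=1)): [0, 4, 1, 3, 5, 2]
After 13 (rotate_left(2, 4, k=1)): [0, 4, 3, 5, 1, 2]
After 14 (rotate_left(0, 4, k=4)): [1, 0, 4, 3, 5, 2]
After 15 (swap(5, 3)): [1, 0, 4, 2, 5, 3]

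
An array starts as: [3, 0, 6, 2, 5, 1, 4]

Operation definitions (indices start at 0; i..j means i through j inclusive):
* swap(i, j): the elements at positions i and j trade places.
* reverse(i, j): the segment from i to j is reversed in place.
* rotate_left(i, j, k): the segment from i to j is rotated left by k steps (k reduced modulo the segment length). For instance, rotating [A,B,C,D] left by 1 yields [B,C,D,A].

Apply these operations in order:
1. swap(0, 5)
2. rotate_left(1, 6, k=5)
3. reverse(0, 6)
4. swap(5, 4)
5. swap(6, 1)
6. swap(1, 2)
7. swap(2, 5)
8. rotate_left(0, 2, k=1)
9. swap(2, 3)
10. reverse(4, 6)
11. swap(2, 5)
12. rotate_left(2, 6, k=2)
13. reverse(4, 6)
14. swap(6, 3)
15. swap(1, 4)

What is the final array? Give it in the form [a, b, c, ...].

Answer: [2, 3, 5, 4, 0, 1, 6]

Derivation:
After 1 (swap(0, 5)): [1, 0, 6, 2, 5, 3, 4]
After 2 (rotate_left(1, 6, k=5)): [1, 4, 0, 6, 2, 5, 3]
After 3 (reverse(0, 6)): [3, 5, 2, 6, 0, 4, 1]
After 4 (swap(5, 4)): [3, 5, 2, 6, 4, 0, 1]
After 5 (swap(6, 1)): [3, 1, 2, 6, 4, 0, 5]
After 6 (swap(1, 2)): [3, 2, 1, 6, 4, 0, 5]
After 7 (swap(2, 5)): [3, 2, 0, 6, 4, 1, 5]
After 8 (rotate_left(0, 2, k=1)): [2, 0, 3, 6, 4, 1, 5]
After 9 (swap(2, 3)): [2, 0, 6, 3, 4, 1, 5]
After 10 (reverse(4, 6)): [2, 0, 6, 3, 5, 1, 4]
After 11 (swap(2, 5)): [2, 0, 1, 3, 5, 6, 4]
After 12 (rotate_left(2, 6, k=2)): [2, 0, 5, 6, 4, 1, 3]
After 13 (reverse(4, 6)): [2, 0, 5, 6, 3, 1, 4]
After 14 (swap(6, 3)): [2, 0, 5, 4, 3, 1, 6]
After 15 (swap(1, 4)): [2, 3, 5, 4, 0, 1, 6]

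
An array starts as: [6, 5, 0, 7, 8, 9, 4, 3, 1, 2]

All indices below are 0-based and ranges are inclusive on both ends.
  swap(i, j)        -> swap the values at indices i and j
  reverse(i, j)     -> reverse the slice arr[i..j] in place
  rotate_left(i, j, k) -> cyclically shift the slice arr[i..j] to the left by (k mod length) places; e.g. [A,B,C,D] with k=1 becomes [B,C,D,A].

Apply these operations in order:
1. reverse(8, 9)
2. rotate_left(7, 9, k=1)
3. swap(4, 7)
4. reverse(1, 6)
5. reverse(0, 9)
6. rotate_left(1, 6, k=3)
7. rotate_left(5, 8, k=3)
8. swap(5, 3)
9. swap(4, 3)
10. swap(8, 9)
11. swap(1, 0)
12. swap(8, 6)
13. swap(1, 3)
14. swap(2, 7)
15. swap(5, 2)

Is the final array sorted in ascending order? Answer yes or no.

After 1 (reverse(8, 9)): [6, 5, 0, 7, 8, 9, 4, 3, 2, 1]
After 2 (rotate_left(7, 9, k=1)): [6, 5, 0, 7, 8, 9, 4, 2, 1, 3]
After 3 (swap(4, 7)): [6, 5, 0, 7, 2, 9, 4, 8, 1, 3]
After 4 (reverse(1, 6)): [6, 4, 9, 2, 7, 0, 5, 8, 1, 3]
After 5 (reverse(0, 9)): [3, 1, 8, 5, 0, 7, 2, 9, 4, 6]
After 6 (rotate_left(1, 6, k=3)): [3, 0, 7, 2, 1, 8, 5, 9, 4, 6]
After 7 (rotate_left(5, 8, k=3)): [3, 0, 7, 2, 1, 4, 8, 5, 9, 6]
After 8 (swap(5, 3)): [3, 0, 7, 4, 1, 2, 8, 5, 9, 6]
After 9 (swap(4, 3)): [3, 0, 7, 1, 4, 2, 8, 5, 9, 6]
After 10 (swap(8, 9)): [3, 0, 7, 1, 4, 2, 8, 5, 6, 9]
After 11 (swap(1, 0)): [0, 3, 7, 1, 4, 2, 8, 5, 6, 9]
After 12 (swap(8, 6)): [0, 3, 7, 1, 4, 2, 6, 5, 8, 9]
After 13 (swap(1, 3)): [0, 1, 7, 3, 4, 2, 6, 5, 8, 9]
After 14 (swap(2, 7)): [0, 1, 5, 3, 4, 2, 6, 7, 8, 9]
After 15 (swap(5, 2)): [0, 1, 2, 3, 4, 5, 6, 7, 8, 9]

Answer: yes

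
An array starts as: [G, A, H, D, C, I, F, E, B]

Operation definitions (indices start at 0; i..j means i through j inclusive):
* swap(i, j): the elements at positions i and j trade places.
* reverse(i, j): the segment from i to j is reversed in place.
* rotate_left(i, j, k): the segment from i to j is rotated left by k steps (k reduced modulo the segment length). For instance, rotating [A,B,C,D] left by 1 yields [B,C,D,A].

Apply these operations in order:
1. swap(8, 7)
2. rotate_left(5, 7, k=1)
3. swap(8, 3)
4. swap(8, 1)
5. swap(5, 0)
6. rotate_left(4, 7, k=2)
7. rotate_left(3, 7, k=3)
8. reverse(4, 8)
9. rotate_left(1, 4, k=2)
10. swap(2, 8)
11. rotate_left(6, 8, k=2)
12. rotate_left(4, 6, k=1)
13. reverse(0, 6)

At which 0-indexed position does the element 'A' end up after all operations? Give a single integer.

Answer: 1

Derivation:
After 1 (swap(8, 7)): [G, A, H, D, C, I, F, B, E]
After 2 (rotate_left(5, 7, k=1)): [G, A, H, D, C, F, B, I, E]
After 3 (swap(8, 3)): [G, A, H, E, C, F, B, I, D]
After 4 (swap(8, 1)): [G, D, H, E, C, F, B, I, A]
After 5 (swap(5, 0)): [F, D, H, E, C, G, B, I, A]
After 6 (rotate_left(4, 7, k=2)): [F, D, H, E, B, I, C, G, A]
After 7 (rotate_left(3, 7, k=3)): [F, D, H, C, G, E, B, I, A]
After 8 (reverse(4, 8)): [F, D, H, C, A, I, B, E, G]
After 9 (rotate_left(1, 4, k=2)): [F, C, A, D, H, I, B, E, G]
After 10 (swap(2, 8)): [F, C, G, D, H, I, B, E, A]
After 11 (rotate_left(6, 8, k=2)): [F, C, G, D, H, I, A, B, E]
After 12 (rotate_left(4, 6, k=1)): [F, C, G, D, I, A, H, B, E]
After 13 (reverse(0, 6)): [H, A, I, D, G, C, F, B, E]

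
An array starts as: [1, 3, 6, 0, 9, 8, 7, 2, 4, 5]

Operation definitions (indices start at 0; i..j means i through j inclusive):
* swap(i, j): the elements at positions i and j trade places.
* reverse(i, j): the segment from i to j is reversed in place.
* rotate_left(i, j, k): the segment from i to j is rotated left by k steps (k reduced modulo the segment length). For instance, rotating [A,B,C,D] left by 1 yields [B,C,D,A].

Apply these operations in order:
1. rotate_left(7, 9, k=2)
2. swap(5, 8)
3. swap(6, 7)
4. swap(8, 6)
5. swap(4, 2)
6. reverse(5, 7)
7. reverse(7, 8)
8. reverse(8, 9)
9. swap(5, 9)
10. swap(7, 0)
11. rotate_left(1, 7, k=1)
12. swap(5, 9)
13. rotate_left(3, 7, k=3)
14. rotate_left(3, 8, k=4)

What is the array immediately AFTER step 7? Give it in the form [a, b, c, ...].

After 1 (rotate_left(7, 9, k=2)): [1, 3, 6, 0, 9, 8, 7, 5, 2, 4]
After 2 (swap(5, 8)): [1, 3, 6, 0, 9, 2, 7, 5, 8, 4]
After 3 (swap(6, 7)): [1, 3, 6, 0, 9, 2, 5, 7, 8, 4]
After 4 (swap(8, 6)): [1, 3, 6, 0, 9, 2, 8, 7, 5, 4]
After 5 (swap(4, 2)): [1, 3, 9, 0, 6, 2, 8, 7, 5, 4]
After 6 (reverse(5, 7)): [1, 3, 9, 0, 6, 7, 8, 2, 5, 4]
After 7 (reverse(7, 8)): [1, 3, 9, 0, 6, 7, 8, 5, 2, 4]

Answer: [1, 3, 9, 0, 6, 7, 8, 5, 2, 4]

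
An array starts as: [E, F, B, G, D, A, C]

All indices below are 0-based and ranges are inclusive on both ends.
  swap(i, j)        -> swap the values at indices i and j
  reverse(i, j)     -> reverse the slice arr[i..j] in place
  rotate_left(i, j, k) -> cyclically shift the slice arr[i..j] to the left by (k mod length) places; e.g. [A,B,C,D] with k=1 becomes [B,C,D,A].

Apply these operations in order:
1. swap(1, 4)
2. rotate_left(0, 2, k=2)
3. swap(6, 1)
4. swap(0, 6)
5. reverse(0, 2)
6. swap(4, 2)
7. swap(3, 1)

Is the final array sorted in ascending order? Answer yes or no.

Answer: no

Derivation:
After 1 (swap(1, 4)): [E, D, B, G, F, A, C]
After 2 (rotate_left(0, 2, k=2)): [B, E, D, G, F, A, C]
After 3 (swap(6, 1)): [B, C, D, G, F, A, E]
After 4 (swap(0, 6)): [E, C, D, G, F, A, B]
After 5 (reverse(0, 2)): [D, C, E, G, F, A, B]
After 6 (swap(4, 2)): [D, C, F, G, E, A, B]
After 7 (swap(3, 1)): [D, G, F, C, E, A, B]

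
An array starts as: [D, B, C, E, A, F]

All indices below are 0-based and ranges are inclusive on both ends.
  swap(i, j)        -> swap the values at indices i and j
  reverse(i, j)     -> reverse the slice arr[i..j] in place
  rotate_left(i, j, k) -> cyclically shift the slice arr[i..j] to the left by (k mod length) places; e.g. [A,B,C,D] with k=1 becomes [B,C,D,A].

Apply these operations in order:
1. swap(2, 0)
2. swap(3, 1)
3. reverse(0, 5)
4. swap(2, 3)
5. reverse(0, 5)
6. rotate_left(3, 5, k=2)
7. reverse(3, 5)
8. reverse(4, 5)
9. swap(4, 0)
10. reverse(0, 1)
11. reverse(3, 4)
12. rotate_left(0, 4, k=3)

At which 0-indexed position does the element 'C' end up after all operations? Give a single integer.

After 1 (swap(2, 0)): [C, B, D, E, A, F]
After 2 (swap(3, 1)): [C, E, D, B, A, F]
After 3 (reverse(0, 5)): [F, A, B, D, E, C]
After 4 (swap(2, 3)): [F, A, D, B, E, C]
After 5 (reverse(0, 5)): [C, E, B, D, A, F]
After 6 (rotate_left(3, 5, k=2)): [C, E, B, F, D, A]
After 7 (reverse(3, 5)): [C, E, B, A, D, F]
After 8 (reverse(4, 5)): [C, E, B, A, F, D]
After 9 (swap(4, 0)): [F, E, B, A, C, D]
After 10 (reverse(0, 1)): [E, F, B, A, C, D]
After 11 (reverse(3, 4)): [E, F, B, C, A, D]
After 12 (rotate_left(0, 4, k=3)): [C, A, E, F, B, D]

Answer: 0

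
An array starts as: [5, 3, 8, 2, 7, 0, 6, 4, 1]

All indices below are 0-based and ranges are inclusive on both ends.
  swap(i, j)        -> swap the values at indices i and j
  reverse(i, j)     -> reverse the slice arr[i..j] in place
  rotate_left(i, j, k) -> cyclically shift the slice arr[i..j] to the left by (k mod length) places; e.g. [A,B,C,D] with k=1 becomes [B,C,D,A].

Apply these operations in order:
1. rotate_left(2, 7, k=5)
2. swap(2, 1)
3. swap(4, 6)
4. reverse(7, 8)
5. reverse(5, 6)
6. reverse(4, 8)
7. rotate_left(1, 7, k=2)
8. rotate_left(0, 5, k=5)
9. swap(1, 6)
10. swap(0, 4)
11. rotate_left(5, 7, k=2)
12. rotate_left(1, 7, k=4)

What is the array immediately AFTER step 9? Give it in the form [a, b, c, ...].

Answer: [2, 4, 8, 6, 1, 7, 5, 3, 0]

Derivation:
After 1 (rotate_left(2, 7, k=5)): [5, 3, 4, 8, 2, 7, 0, 6, 1]
After 2 (swap(2, 1)): [5, 4, 3, 8, 2, 7, 0, 6, 1]
After 3 (swap(4, 6)): [5, 4, 3, 8, 0, 7, 2, 6, 1]
After 4 (reverse(7, 8)): [5, 4, 3, 8, 0, 7, 2, 1, 6]
After 5 (reverse(5, 6)): [5, 4, 3, 8, 0, 2, 7, 1, 6]
After 6 (reverse(4, 8)): [5, 4, 3, 8, 6, 1, 7, 2, 0]
After 7 (rotate_left(1, 7, k=2)): [5, 8, 6, 1, 7, 2, 4, 3, 0]
After 8 (rotate_left(0, 5, k=5)): [2, 5, 8, 6, 1, 7, 4, 3, 0]
After 9 (swap(1, 6)): [2, 4, 8, 6, 1, 7, 5, 3, 0]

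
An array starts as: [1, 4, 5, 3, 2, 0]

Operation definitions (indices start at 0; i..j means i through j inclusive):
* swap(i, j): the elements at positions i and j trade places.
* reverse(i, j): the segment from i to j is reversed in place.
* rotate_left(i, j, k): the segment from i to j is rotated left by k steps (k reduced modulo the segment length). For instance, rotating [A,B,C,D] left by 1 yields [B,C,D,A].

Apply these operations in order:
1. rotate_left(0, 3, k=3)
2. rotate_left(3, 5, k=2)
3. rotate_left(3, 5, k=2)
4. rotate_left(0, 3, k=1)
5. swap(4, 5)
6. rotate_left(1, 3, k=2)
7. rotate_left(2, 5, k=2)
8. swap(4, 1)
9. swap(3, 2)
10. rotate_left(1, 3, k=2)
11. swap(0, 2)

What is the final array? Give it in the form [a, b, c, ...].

After 1 (rotate_left(0, 3, k=3)): [3, 1, 4, 5, 2, 0]
After 2 (rotate_left(3, 5, k=2)): [3, 1, 4, 0, 5, 2]
After 3 (rotate_left(3, 5, k=2)): [3, 1, 4, 2, 0, 5]
After 4 (rotate_left(0, 3, k=1)): [1, 4, 2, 3, 0, 5]
After 5 (swap(4, 5)): [1, 4, 2, 3, 5, 0]
After 6 (rotate_left(1, 3, k=2)): [1, 3, 4, 2, 5, 0]
After 7 (rotate_left(2, 5, k=2)): [1, 3, 5, 0, 4, 2]
After 8 (swap(4, 1)): [1, 4, 5, 0, 3, 2]
After 9 (swap(3, 2)): [1, 4, 0, 5, 3, 2]
After 10 (rotate_left(1, 3, k=2)): [1, 5, 4, 0, 3, 2]
After 11 (swap(0, 2)): [4, 5, 1, 0, 3, 2]

Answer: [4, 5, 1, 0, 3, 2]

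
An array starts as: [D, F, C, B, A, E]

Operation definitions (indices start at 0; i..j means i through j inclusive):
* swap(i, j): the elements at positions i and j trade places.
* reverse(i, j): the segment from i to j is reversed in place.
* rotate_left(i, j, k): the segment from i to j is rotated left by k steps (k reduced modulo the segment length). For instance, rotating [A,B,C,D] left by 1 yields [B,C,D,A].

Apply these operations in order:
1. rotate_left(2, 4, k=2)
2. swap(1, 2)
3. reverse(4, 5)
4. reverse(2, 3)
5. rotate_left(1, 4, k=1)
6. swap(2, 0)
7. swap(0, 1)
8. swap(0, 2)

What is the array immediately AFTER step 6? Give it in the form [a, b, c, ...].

After 1 (rotate_left(2, 4, k=2)): [D, F, A, C, B, E]
After 2 (swap(1, 2)): [D, A, F, C, B, E]
After 3 (reverse(4, 5)): [D, A, F, C, E, B]
After 4 (reverse(2, 3)): [D, A, C, F, E, B]
After 5 (rotate_left(1, 4, k=1)): [D, C, F, E, A, B]
After 6 (swap(2, 0)): [F, C, D, E, A, B]

Answer: [F, C, D, E, A, B]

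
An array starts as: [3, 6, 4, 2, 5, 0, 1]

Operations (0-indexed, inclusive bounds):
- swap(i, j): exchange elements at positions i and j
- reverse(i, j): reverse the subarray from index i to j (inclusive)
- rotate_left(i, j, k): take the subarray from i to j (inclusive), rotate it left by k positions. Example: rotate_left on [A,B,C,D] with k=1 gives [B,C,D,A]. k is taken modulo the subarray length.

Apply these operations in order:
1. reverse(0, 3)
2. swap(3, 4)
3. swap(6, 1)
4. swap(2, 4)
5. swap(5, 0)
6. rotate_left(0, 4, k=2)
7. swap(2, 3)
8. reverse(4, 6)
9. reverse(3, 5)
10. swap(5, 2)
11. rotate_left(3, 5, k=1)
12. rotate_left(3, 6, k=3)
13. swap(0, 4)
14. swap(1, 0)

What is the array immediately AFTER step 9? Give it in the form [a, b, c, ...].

Answer: [3, 5, 0, 2, 4, 6, 1]

Derivation:
After 1 (reverse(0, 3)): [2, 4, 6, 3, 5, 0, 1]
After 2 (swap(3, 4)): [2, 4, 6, 5, 3, 0, 1]
After 3 (swap(6, 1)): [2, 1, 6, 5, 3, 0, 4]
After 4 (swap(2, 4)): [2, 1, 3, 5, 6, 0, 4]
After 5 (swap(5, 0)): [0, 1, 3, 5, 6, 2, 4]
After 6 (rotate_left(0, 4, k=2)): [3, 5, 6, 0, 1, 2, 4]
After 7 (swap(2, 3)): [3, 5, 0, 6, 1, 2, 4]
After 8 (reverse(4, 6)): [3, 5, 0, 6, 4, 2, 1]
After 9 (reverse(3, 5)): [3, 5, 0, 2, 4, 6, 1]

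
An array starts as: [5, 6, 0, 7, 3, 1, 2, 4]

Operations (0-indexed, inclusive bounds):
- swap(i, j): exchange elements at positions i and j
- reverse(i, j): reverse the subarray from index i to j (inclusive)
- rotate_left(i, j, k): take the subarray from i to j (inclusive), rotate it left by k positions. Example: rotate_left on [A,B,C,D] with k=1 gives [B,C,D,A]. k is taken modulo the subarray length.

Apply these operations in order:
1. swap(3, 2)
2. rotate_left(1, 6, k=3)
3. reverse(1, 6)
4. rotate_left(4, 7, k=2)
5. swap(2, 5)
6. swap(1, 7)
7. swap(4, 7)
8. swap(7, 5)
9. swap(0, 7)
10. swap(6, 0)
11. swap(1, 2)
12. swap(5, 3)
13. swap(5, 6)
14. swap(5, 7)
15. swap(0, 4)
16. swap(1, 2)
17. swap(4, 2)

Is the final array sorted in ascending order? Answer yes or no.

Answer: yes

Derivation:
After 1 (swap(3, 2)): [5, 6, 7, 0, 3, 1, 2, 4]
After 2 (rotate_left(1, 6, k=3)): [5, 3, 1, 2, 6, 7, 0, 4]
After 3 (reverse(1, 6)): [5, 0, 7, 6, 2, 1, 3, 4]
After 4 (rotate_left(4, 7, k=2)): [5, 0, 7, 6, 3, 4, 2, 1]
After 5 (swap(2, 5)): [5, 0, 4, 6, 3, 7, 2, 1]
After 6 (swap(1, 7)): [5, 1, 4, 6, 3, 7, 2, 0]
After 7 (swap(4, 7)): [5, 1, 4, 6, 0, 7, 2, 3]
After 8 (swap(7, 5)): [5, 1, 4, 6, 0, 3, 2, 7]
After 9 (swap(0, 7)): [7, 1, 4, 6, 0, 3, 2, 5]
After 10 (swap(6, 0)): [2, 1, 4, 6, 0, 3, 7, 5]
After 11 (swap(1, 2)): [2, 4, 1, 6, 0, 3, 7, 5]
After 12 (swap(5, 3)): [2, 4, 1, 3, 0, 6, 7, 5]
After 13 (swap(5, 6)): [2, 4, 1, 3, 0, 7, 6, 5]
After 14 (swap(5, 7)): [2, 4, 1, 3, 0, 5, 6, 7]
After 15 (swap(0, 4)): [0, 4, 1, 3, 2, 5, 6, 7]
After 16 (swap(1, 2)): [0, 1, 4, 3, 2, 5, 6, 7]
After 17 (swap(4, 2)): [0, 1, 2, 3, 4, 5, 6, 7]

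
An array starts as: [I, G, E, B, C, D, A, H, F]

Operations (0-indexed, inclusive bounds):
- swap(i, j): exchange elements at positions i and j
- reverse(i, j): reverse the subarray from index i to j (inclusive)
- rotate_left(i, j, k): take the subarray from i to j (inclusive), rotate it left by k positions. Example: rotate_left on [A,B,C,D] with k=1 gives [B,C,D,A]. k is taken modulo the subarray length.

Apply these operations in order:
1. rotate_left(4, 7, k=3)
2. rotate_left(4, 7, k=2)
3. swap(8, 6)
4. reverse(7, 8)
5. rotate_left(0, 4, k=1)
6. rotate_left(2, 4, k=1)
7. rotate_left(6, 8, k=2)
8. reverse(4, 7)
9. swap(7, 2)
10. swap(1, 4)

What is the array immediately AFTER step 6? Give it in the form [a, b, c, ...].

After 1 (rotate_left(4, 7, k=3)): [I, G, E, B, H, C, D, A, F]
After 2 (rotate_left(4, 7, k=2)): [I, G, E, B, D, A, H, C, F]
After 3 (swap(8, 6)): [I, G, E, B, D, A, F, C, H]
After 4 (reverse(7, 8)): [I, G, E, B, D, A, F, H, C]
After 5 (rotate_left(0, 4, k=1)): [G, E, B, D, I, A, F, H, C]
After 6 (rotate_left(2, 4, k=1)): [G, E, D, I, B, A, F, H, C]

Answer: [G, E, D, I, B, A, F, H, C]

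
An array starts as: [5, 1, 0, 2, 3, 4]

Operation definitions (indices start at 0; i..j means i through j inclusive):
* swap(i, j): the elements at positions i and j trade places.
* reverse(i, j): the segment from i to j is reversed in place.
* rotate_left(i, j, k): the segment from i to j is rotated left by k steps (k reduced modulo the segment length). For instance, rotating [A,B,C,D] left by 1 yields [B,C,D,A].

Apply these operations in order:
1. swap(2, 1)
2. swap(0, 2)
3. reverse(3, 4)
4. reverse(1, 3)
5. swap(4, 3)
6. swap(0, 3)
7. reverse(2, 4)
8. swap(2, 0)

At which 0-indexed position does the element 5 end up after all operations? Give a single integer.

Answer: 4

Derivation:
After 1 (swap(2, 1)): [5, 0, 1, 2, 3, 4]
After 2 (swap(0, 2)): [1, 0, 5, 2, 3, 4]
After 3 (reverse(3, 4)): [1, 0, 5, 3, 2, 4]
After 4 (reverse(1, 3)): [1, 3, 5, 0, 2, 4]
After 5 (swap(4, 3)): [1, 3, 5, 2, 0, 4]
After 6 (swap(0, 3)): [2, 3, 5, 1, 0, 4]
After 7 (reverse(2, 4)): [2, 3, 0, 1, 5, 4]
After 8 (swap(2, 0)): [0, 3, 2, 1, 5, 4]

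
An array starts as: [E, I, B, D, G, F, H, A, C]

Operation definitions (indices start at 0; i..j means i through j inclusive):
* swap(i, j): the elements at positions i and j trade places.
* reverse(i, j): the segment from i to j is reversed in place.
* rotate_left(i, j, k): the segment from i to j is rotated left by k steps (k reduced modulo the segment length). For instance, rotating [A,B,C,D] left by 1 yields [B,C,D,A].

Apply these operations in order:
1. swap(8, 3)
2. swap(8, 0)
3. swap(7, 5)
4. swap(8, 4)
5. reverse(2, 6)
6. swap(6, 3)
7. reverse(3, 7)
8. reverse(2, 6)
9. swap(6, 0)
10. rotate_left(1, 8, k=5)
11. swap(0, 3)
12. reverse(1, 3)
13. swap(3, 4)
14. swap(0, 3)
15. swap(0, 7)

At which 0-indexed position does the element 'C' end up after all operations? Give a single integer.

After 1 (swap(8, 3)): [E, I, B, C, G, F, H, A, D]
After 2 (swap(8, 0)): [D, I, B, C, G, F, H, A, E]
After 3 (swap(7, 5)): [D, I, B, C, G, A, H, F, E]
After 4 (swap(8, 4)): [D, I, B, C, E, A, H, F, G]
After 5 (reverse(2, 6)): [D, I, H, A, E, C, B, F, G]
After 6 (swap(6, 3)): [D, I, H, B, E, C, A, F, G]
After 7 (reverse(3, 7)): [D, I, H, F, A, C, E, B, G]
After 8 (reverse(2, 6)): [D, I, E, C, A, F, H, B, G]
After 9 (swap(6, 0)): [H, I, E, C, A, F, D, B, G]
After 10 (rotate_left(1, 8, k=5)): [H, D, B, G, I, E, C, A, F]
After 11 (swap(0, 3)): [G, D, B, H, I, E, C, A, F]
After 12 (reverse(1, 3)): [G, H, B, D, I, E, C, A, F]
After 13 (swap(3, 4)): [G, H, B, I, D, E, C, A, F]
After 14 (swap(0, 3)): [I, H, B, G, D, E, C, A, F]
After 15 (swap(0, 7)): [A, H, B, G, D, E, C, I, F]

Answer: 6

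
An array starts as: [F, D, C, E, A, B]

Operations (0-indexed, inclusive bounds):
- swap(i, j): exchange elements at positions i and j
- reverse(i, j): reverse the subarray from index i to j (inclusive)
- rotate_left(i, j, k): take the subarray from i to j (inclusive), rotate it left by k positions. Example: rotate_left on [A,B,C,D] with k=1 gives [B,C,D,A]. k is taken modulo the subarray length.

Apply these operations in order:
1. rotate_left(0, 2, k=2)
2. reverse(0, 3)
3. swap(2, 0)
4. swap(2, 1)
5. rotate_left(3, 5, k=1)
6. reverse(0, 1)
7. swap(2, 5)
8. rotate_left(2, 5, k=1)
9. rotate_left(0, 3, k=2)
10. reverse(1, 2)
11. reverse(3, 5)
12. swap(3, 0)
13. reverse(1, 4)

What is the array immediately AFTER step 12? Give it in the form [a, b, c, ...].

Answer: [C, E, B, A, D, F]

Derivation:
After 1 (rotate_left(0, 2, k=2)): [C, F, D, E, A, B]
After 2 (reverse(0, 3)): [E, D, F, C, A, B]
After 3 (swap(2, 0)): [F, D, E, C, A, B]
After 4 (swap(2, 1)): [F, E, D, C, A, B]
After 5 (rotate_left(3, 5, k=1)): [F, E, D, A, B, C]
After 6 (reverse(0, 1)): [E, F, D, A, B, C]
After 7 (swap(2, 5)): [E, F, C, A, B, D]
After 8 (rotate_left(2, 5, k=1)): [E, F, A, B, D, C]
After 9 (rotate_left(0, 3, k=2)): [A, B, E, F, D, C]
After 10 (reverse(1, 2)): [A, E, B, F, D, C]
After 11 (reverse(3, 5)): [A, E, B, C, D, F]
After 12 (swap(3, 0)): [C, E, B, A, D, F]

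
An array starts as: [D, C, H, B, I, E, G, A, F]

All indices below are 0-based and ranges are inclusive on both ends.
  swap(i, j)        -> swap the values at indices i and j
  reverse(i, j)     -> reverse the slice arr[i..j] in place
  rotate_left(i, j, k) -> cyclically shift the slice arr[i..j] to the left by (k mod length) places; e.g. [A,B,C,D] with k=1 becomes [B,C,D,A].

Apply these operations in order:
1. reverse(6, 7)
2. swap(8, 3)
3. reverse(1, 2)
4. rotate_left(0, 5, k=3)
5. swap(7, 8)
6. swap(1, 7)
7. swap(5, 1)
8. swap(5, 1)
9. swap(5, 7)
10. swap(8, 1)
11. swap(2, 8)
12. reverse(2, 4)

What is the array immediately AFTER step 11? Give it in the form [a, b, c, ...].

Answer: [F, G, B, D, H, I, A, C, E]

Derivation:
After 1 (reverse(6, 7)): [D, C, H, B, I, E, A, G, F]
After 2 (swap(8, 3)): [D, C, H, F, I, E, A, G, B]
After 3 (reverse(1, 2)): [D, H, C, F, I, E, A, G, B]
After 4 (rotate_left(0, 5, k=3)): [F, I, E, D, H, C, A, G, B]
After 5 (swap(7, 8)): [F, I, E, D, H, C, A, B, G]
After 6 (swap(1, 7)): [F, B, E, D, H, C, A, I, G]
After 7 (swap(5, 1)): [F, C, E, D, H, B, A, I, G]
After 8 (swap(5, 1)): [F, B, E, D, H, C, A, I, G]
After 9 (swap(5, 7)): [F, B, E, D, H, I, A, C, G]
After 10 (swap(8, 1)): [F, G, E, D, H, I, A, C, B]
After 11 (swap(2, 8)): [F, G, B, D, H, I, A, C, E]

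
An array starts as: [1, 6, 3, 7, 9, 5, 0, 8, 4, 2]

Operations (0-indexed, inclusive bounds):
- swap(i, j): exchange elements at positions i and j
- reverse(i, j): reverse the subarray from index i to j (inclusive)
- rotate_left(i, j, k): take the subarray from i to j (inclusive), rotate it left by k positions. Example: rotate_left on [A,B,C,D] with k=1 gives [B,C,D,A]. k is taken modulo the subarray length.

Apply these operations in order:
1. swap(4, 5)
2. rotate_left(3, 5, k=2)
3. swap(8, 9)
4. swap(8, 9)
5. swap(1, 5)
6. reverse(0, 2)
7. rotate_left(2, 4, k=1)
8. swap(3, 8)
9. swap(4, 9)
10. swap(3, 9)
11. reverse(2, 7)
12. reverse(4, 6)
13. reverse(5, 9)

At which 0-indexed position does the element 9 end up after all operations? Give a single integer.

After 1 (swap(4, 5)): [1, 6, 3, 7, 5, 9, 0, 8, 4, 2]
After 2 (rotate_left(3, 5, k=2)): [1, 6, 3, 9, 7, 5, 0, 8, 4, 2]
After 3 (swap(8, 9)): [1, 6, 3, 9, 7, 5, 0, 8, 2, 4]
After 4 (swap(8, 9)): [1, 6, 3, 9, 7, 5, 0, 8, 4, 2]
After 5 (swap(1, 5)): [1, 5, 3, 9, 7, 6, 0, 8, 4, 2]
After 6 (reverse(0, 2)): [3, 5, 1, 9, 7, 6, 0, 8, 4, 2]
After 7 (rotate_left(2, 4, k=1)): [3, 5, 9, 7, 1, 6, 0, 8, 4, 2]
After 8 (swap(3, 8)): [3, 5, 9, 4, 1, 6, 0, 8, 7, 2]
After 9 (swap(4, 9)): [3, 5, 9, 4, 2, 6, 0, 8, 7, 1]
After 10 (swap(3, 9)): [3, 5, 9, 1, 2, 6, 0, 8, 7, 4]
After 11 (reverse(2, 7)): [3, 5, 8, 0, 6, 2, 1, 9, 7, 4]
After 12 (reverse(4, 6)): [3, 5, 8, 0, 1, 2, 6, 9, 7, 4]
After 13 (reverse(5, 9)): [3, 5, 8, 0, 1, 4, 7, 9, 6, 2]

Answer: 7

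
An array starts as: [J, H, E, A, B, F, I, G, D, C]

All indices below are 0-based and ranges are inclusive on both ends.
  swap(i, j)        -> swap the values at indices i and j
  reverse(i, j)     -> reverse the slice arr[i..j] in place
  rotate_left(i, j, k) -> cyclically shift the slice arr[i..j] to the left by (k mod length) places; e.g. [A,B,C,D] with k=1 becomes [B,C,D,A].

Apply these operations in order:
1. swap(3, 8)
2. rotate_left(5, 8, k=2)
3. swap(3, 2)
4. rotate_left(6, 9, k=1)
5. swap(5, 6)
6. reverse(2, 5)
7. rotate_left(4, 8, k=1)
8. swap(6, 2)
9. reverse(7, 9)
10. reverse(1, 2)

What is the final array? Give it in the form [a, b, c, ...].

Answer: [J, I, H, B, D, G, F, A, E, C]

Derivation:
After 1 (swap(3, 8)): [J, H, E, D, B, F, I, G, A, C]
After 2 (rotate_left(5, 8, k=2)): [J, H, E, D, B, G, A, F, I, C]
After 3 (swap(3, 2)): [J, H, D, E, B, G, A, F, I, C]
After 4 (rotate_left(6, 9, k=1)): [J, H, D, E, B, G, F, I, C, A]
After 5 (swap(5, 6)): [J, H, D, E, B, F, G, I, C, A]
After 6 (reverse(2, 5)): [J, H, F, B, E, D, G, I, C, A]
After 7 (rotate_left(4, 8, k=1)): [J, H, F, B, D, G, I, C, E, A]
After 8 (swap(6, 2)): [J, H, I, B, D, G, F, C, E, A]
After 9 (reverse(7, 9)): [J, H, I, B, D, G, F, A, E, C]
After 10 (reverse(1, 2)): [J, I, H, B, D, G, F, A, E, C]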